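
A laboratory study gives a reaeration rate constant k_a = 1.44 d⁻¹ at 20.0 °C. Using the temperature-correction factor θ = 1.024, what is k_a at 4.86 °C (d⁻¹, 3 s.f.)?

k_a ≈ 1.01 d⁻¹

k_a(T₂) = k_a(T₁) · θ^(T₂−T₁) = 1.44 × 1.024^(4.86−20.0)
= 1.44 × 1.024^-15.1 = 1.44 × 0.6983 = 1.006 d⁻¹.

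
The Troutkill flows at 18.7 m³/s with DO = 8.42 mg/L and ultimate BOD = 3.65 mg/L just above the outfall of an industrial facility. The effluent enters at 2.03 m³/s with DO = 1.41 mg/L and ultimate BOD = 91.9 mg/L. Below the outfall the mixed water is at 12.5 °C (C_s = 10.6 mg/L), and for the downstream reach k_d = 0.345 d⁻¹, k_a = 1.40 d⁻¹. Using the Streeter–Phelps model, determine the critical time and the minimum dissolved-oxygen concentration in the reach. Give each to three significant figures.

t_c ≈ 0.144 d; minimum DO ≈ 7.72 mg/L

Mixed DO = (18.7×8.42 + 2.03×1.41)/(18.7+2.03) = 160.3/20.73 = 7.734 mg/L.
Mixed L₀ = (18.7×3.65 + 2.03×91.9)/(20.73) = 254.8/20.73 = 12.29 mg/L.
Initial deficit D₀ = C_s − DO₀ = 10.6 − 7.734 = 2.866 mg/L.
t_c = (1/1.055) ln[(1.40/0.345)(1 − 2.866×1.055/(0.345×12.29))] = 0.9479 × ln(1.164) = 0.1441 d.
D_c = (0.345/1.40) × 12.29 × e^(−0.345×0.1441) = 0.2464 × 12.29 × 0.9515 = 2.882 mg/L.
Minimum DO = 10.6 − 2.882 = 7.718 mg/L.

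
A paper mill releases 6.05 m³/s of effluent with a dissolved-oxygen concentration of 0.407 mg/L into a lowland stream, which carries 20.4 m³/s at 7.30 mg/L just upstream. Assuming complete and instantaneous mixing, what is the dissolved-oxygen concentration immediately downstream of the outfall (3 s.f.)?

Flow-weighted mixing: C = (Q_r C_r + Q_w C_w)/(Q_r + Q_w)
= (20.4×7.30 + 6.05×0.407)/(20.4 + 6.05) = 151.4/26.45 = 5.723 mg/L.

5.72 mg/L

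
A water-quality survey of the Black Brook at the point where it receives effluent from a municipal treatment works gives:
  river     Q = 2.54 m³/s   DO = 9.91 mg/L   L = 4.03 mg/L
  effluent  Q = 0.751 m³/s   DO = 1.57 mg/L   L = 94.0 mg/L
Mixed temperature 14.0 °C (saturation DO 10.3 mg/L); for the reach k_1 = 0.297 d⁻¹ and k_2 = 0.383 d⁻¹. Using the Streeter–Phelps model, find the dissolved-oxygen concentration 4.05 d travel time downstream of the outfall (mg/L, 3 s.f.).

DO ≈ 2.32 mg/L

Mixed DO = (2.54×9.91 + 0.751×1.57)/(2.54+0.751) = 26.35/3.291 = 8.007 mg/L.
Mixed L₀ = (2.54×4.03 + 0.751×94.0)/(3.291) = 80.83/3.291 = 24.56 mg/L.
Initial deficit D₀ = C_s − DO₀ = 10.3 − 8.007 = 2.293 mg/L.
D(4.05) = [0.297×24.56/(0.383−0.297)](e^(−0.297×4.05) − e^(−0.383×4.05)) + 2.293 e^(−0.383×4.05)
= 84.82 × (0.3003 − 0.2120) + 2.293 × 0.2120 = 7.979 mg/L.
DO = 10.3 − 7.979 = 2.321 mg/L.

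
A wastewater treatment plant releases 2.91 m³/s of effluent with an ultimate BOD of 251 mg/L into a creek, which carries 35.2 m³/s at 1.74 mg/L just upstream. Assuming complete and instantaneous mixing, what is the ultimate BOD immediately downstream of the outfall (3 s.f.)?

20.8 mg/L

Flow-weighted mixing: C = (Q_r C_r + Q_w C_w)/(Q_r + Q_w)
= (35.2×1.74 + 2.91×251)/(35.2 + 2.91) = 791.7/38.11 = 20.77 mg/L.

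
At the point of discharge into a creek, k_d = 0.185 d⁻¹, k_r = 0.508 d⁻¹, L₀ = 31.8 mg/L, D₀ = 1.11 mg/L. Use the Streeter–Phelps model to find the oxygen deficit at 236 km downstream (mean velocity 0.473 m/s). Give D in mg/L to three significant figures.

Travel time t = x/v = 236 km / (0.473 m/s) = 236000 m / 0.473 m/s = 498900 s = 5.775 d.
k_d L₀/(k_r−k_d) = 0.185×31.8/(0.508−0.185) = 5.883/0.3230 = 18.21 mg/L.
e^(−k_d t) = e^(−0.185×5.775) = 0.3436; e^(−k_r t) = e^(−0.508×5.775) = 0.05321.
D = 18.21 × (0.3436 − 0.05321) + 1.11 × 0.05321 = 5.289 + 0.05906 = 5.348 mg/L.

D ≈ 5.35 mg/L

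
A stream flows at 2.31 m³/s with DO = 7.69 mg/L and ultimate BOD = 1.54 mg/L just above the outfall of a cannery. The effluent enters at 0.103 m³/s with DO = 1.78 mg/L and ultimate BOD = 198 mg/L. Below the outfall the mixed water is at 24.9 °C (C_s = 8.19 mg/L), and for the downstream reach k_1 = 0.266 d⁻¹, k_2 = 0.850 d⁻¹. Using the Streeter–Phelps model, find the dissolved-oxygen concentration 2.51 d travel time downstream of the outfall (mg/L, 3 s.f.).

Mixed DO = (2.31×7.69 + 0.103×1.78)/(2.31+0.103) = 17.95/2.413 = 7.438 mg/L.
Mixed L₀ = (2.31×1.54 + 0.103×198)/(2.413) = 23.95/2.413 = 9.926 mg/L.
Initial deficit D₀ = C_s − DO₀ = 8.19 − 7.438 = 0.7523 mg/L.
D(2.51) = [0.266×9.926/(0.850−0.266)](e^(−0.266×2.51) − e^(−0.850×2.51)) + 0.7523 e^(−0.850×2.51)
= 4.521 × (0.5129 − 0.1184) + 0.7523 × 0.1184 = 1.873 mg/L.
DO = 8.19 − 1.873 = 6.317 mg/L.

DO ≈ 6.32 mg/L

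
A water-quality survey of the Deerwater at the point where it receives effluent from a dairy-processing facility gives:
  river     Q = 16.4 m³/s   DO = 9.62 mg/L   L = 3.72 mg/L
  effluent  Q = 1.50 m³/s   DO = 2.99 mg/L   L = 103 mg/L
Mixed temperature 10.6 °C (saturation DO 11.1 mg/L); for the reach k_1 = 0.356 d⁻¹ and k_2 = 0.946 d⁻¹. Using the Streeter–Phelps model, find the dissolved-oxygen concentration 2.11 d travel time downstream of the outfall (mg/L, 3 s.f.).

Mixed DO = (16.4×9.62 + 1.50×2.99)/(16.4+1.50) = 162.3/17.90 = 9.064 mg/L.
Mixed L₀ = (16.4×3.72 + 1.50×103)/(17.90) = 215.5/17.90 = 12.04 mg/L.
Initial deficit D₀ = C_s − DO₀ = 11.1 − 9.064 = 2.036 mg/L.
D(2.11) = [0.356×12.04/(0.946−0.356)](e^(−0.356×2.11) − e^(−0.946×2.11)) + 2.036 e^(−0.946×2.11)
= 7.265 × (0.4718 − 0.1359) + 2.036 × 0.1359 = 2.717 mg/L.
DO = 11.1 − 2.717 = 8.383 mg/L.

DO ≈ 8.38 mg/L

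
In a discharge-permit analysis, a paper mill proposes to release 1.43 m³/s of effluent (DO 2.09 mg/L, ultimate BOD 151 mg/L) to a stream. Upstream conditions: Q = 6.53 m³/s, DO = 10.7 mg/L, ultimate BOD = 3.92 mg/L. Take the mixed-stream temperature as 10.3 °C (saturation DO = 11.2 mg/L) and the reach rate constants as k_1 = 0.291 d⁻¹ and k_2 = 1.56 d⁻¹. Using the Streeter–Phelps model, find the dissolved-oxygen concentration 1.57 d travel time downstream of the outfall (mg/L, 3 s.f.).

Mixed DO = (6.53×10.7 + 1.43×2.09)/(6.53+1.43) = 72.86/7.960 = 9.153 mg/L.
Mixed L₀ = (6.53×3.92 + 1.43×151)/(7.960) = 241.5/7.960 = 30.34 mg/L.
Initial deficit D₀ = C_s − DO₀ = 11.2 − 9.153 = 2.047 mg/L.
D(1.57) = [0.291×30.34/(1.56−0.291)](e^(−0.291×1.57) − e^(−1.56×1.57)) + 2.047 e^(−1.56×1.57)
= 6.958 × (0.6333 − 0.08636) + 2.047 × 0.08636 = 3.982 mg/L.
DO = 11.2 − 3.982 = 7.218 mg/L.

DO ≈ 7.22 mg/L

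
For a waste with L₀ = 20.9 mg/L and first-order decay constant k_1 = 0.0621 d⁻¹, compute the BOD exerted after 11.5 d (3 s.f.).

y ≈ 10.7 mg/L

y_t = L₀(1 − e^(−k_1 t)) = 20.9 × (1 − e^(−0.0621×11.5))
= 20.9 × (1 − 0.4896) = 20.9 × 0.5104 = 10.67 mg/L.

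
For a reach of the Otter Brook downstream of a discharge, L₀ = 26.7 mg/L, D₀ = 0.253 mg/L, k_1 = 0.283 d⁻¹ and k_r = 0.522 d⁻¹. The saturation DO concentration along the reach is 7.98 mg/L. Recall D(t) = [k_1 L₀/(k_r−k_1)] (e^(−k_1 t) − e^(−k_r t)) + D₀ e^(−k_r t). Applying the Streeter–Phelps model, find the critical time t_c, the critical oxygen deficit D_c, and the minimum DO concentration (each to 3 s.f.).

t_c ≈ 2.53 d; D_c ≈ 7.08 mg/L; min DO ≈ 0.902 mg/L

At the critical point dD/dt = 0, so k_1 L₀ e^(−k_1 t) = k_r D. Substituting D(t) from the Streeter–Phelps equation and solving for t gives
t_c = ln[(k_r/k_1)(1 − D₀(k_r−k_1)/(k_1 L₀))] / (k_r−k_1).
Here k_r−k_1 = 0.2390 d⁻¹ and 1 − D₀(k_r−k_1)/(k_1 L₀) = 1 − 0.253×0.2390/(0.283×26.7) = 0.9920, so
t_c = ln(1.845 × 0.9920) / 0.2390 = 0.6042 / 0.2390 = 2.528 d.
L(t_c) = L₀ e^(−k_1 t_c) = 26.7 × 0.4890 = 13.06 mg/L, and at the critical point k_r D_c = k_1 L, so D_c = (0.283/0.522) × 13.06 = 7.078 mg/L.
Minimum DO = C_s − D_c = 7.98 − 7.078 = 0.9018 mg/L.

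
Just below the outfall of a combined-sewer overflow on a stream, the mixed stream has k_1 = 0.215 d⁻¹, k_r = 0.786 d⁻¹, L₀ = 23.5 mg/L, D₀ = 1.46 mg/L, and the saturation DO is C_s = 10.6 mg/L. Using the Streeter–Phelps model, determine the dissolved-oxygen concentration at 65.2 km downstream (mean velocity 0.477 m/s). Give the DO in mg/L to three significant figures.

DO ≈ 6.43 mg/L

Travel time t = x/v = 65.2 km / (0.477 m/s) = 65200 m / 0.477 m/s = 136700 s = 1.582 d.
k_1 L₀/(k_r−k_1) = 0.215×23.5/(0.786−0.215) = 5.053/0.5710 = 8.849 mg/L.
e^(−k_1 t) = e^(−0.215×1.582) = 0.7117; e^(−k_r t) = e^(−0.786×1.582) = 0.2884.
D = 8.849 × (0.7117 − 0.2884) + 1.46 × 0.2884 = 3.746 + 0.4210 = 4.167 mg/L.
DO = C_s − D = 10.6 − 4.167 = 6.433 mg/L.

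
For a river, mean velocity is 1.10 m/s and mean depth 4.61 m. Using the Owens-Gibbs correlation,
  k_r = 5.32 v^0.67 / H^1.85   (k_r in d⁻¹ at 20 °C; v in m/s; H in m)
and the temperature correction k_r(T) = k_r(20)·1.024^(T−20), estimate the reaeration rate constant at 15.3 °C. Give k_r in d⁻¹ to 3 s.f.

k_r ≈ 0.300 d⁻¹

k_r(20) = 5.32 × 1.10^0.67 / 4.61^1.85 = 5.32 × 1.066 / 16.90 = 0.3356 d⁻¹.
k_r(15.3) = 0.3356 × 1.024^(15.3−20) = 0.3356 × 0.8945 = 0.3002 d⁻¹.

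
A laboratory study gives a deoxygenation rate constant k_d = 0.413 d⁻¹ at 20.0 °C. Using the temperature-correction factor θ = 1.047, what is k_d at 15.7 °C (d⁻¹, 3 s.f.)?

k_d ≈ 0.339 d⁻¹

k_d(T₂) = k_d(T₁) · θ^(T₂−T₁) = 0.413 × 1.047^(15.7−20.0)
= 0.413 × 1.047^-4.30 = 0.413 × 0.8208 = 0.3390 d⁻¹.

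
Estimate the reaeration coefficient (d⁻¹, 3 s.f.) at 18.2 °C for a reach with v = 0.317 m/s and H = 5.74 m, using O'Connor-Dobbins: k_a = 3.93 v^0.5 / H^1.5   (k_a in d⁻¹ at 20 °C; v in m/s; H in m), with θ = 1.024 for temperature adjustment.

k_a ≈ 0.154 d⁻¹

k_a(20) = 3.93 × 0.317^0.5 / 5.74^1.5 = 3.93 × 0.5630 / 13.75 = 0.1609 d⁻¹.
k_a(18.2) = 0.1609 × 1.024^(18.2−20) = 0.1609 × 0.9582 = 0.1542 d⁻¹.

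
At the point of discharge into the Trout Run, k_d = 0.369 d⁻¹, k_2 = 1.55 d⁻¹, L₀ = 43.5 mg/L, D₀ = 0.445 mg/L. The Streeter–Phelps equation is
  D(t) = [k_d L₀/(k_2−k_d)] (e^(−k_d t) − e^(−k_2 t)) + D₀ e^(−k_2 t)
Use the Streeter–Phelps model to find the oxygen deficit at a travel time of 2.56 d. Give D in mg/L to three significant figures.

k_d L₀/(k_2−k_d) = 0.369×43.5/(1.55−0.369) = 16.05/1.181 = 13.59 mg/L.
e^(−k_d t) = e^(−0.369×2.560) = 0.3888; e^(−k_2 t) = e^(−1.55×2.560) = 0.01891.
D = 13.59 × (0.3888 − 0.01891) + 0.445 × 0.01891 = 5.028 + 0.008415 = 5.036 mg/L.

D ≈ 5.04 mg/L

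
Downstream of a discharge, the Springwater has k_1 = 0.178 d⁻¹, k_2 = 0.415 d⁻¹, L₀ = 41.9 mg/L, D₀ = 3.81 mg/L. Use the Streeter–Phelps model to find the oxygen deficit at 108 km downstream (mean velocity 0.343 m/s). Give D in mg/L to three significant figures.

Travel time t = x/v = 108 km / (0.343 m/s) = 108000 m / 0.343 m/s = 314900 s = 3.644 d.
k_1 L₀/(k_2−k_1) = 0.178×41.9/(0.415−0.178) = 7.458/0.2370 = 31.47 mg/L.
e^(−k_1 t) = e^(−0.178×3.644) = 0.5227; e^(−k_2 t) = e^(−0.415×3.644) = 0.2204.
D = 31.47 × (0.5227 − 0.2204) + 3.81 × 0.2204 = 9.515 + 0.8397 = 10.35 mg/L.

D ≈ 10.4 mg/L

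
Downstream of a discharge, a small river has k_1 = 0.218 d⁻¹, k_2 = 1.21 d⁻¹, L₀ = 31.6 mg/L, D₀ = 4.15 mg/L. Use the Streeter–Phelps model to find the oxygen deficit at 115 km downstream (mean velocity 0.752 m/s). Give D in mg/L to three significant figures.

Travel time t = x/v = 115 km / (0.752 m/s) = 115000 m / 0.752 m/s = 152900 s = 1.770 d.
k_1 L₀/(k_2−k_1) = 0.218×31.6/(1.21−0.218) = 6.889/0.9920 = 6.944 mg/L.
e^(−k_1 t) = e^(−0.218×1.770) = 0.6799; e^(−k_2 t) = e^(−1.21×1.770) = 0.1175.
D = 6.944 × (0.6799 − 0.1175) + 4.15 × 0.1175 = 3.906 + 0.4875 = 4.393 mg/L.

D ≈ 4.39 mg/L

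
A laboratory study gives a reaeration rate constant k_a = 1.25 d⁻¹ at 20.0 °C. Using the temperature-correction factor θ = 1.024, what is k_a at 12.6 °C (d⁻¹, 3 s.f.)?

k_a ≈ 1.05 d⁻¹

k_a(T₂) = k_a(T₁) · θ^(T₂−T₁) = 1.25 × 1.024^(12.6−20.0)
= 1.25 × 1.024^-7.40 = 1.25 × 0.8390 = 1.049 d⁻¹.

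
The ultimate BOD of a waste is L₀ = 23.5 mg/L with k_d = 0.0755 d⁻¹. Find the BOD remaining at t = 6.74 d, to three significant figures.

L_t = L₀ e^(−k_d t) = 23.5 × e^(−0.0755×6.74) = 23.5 × 0.6012 = 14.13 mg/L.

L ≈ 14.1 mg/L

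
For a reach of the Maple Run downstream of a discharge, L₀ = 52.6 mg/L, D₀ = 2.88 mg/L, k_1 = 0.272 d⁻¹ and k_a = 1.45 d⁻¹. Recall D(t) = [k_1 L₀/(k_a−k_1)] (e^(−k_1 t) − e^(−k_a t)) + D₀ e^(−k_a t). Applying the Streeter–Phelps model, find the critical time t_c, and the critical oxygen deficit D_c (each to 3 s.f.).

t_c ≈ 1.19 d; D_c ≈ 7.14 mg/L

t_c = [1/(k_a−k_1)] ln[(k_a/k_1)(1 − D₀(k_a−k_1)/(k_1 L₀))]
= [1/(1.45−0.272)] ln[(1.45/0.272)(1 − 2.88×1.178/(0.272×52.6))]
= (1/1.178) ln[5.331 × 0.7629] = 0.8489 × ln(4.067) = 0.8489 × 1.403 = 1.191 d.
L(t_c) = L₀ e^(−k_1 t_c) = 52.6 × 0.7233 = 38.05 mg/L, and at the critical point k_a D_c = k_1 L, so D_c = (0.272/1.45) × 38.05 = 7.137 mg/L.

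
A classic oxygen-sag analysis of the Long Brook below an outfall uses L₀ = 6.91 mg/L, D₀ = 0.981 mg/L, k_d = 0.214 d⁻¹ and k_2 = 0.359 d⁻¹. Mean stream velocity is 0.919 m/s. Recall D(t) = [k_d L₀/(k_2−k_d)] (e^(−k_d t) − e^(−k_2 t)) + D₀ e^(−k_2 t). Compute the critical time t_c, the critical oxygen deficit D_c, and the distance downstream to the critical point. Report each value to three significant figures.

t_c = [1/(k_2−k_d)] ln[(k_2/k_d)(1 − D₀(k_2−k_d)/(k_d L₀))]
= [1/(0.359−0.214)] ln[(0.359/0.214)(1 − 0.981×0.1450/(0.214×6.91))]
= (1/0.1450) ln[1.678 × 0.9038] = 6.897 × ln(1.516) = 6.897 × 0.4162 = 2.870 d.
L(t_c) = L₀ e^(−k_d t_c) = 6.91 × 0.5410 = 3.739 mg/L, and at the critical point k_2 D_c = k_d L, so D_c = (0.214/0.359) × 3.739 = 2.229 mg/L.
x_c = v t_c = 0.919 m/s × 2.870 d × 86400 s/d = 227900 m ≈ 228 km.

t_c ≈ 2.87 d; D_c ≈ 2.23 mg/L; x_c ≈ 228 km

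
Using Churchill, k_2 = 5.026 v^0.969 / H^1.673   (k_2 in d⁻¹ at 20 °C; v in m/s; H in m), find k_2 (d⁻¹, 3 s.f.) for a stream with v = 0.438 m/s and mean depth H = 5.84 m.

k_2 = 5.026 × 0.438^0.969 / 5.84^1.673 = 5.026 × 0.4494 / 19.15 = 0.1179 d⁻¹.

k_2 ≈ 0.118 d⁻¹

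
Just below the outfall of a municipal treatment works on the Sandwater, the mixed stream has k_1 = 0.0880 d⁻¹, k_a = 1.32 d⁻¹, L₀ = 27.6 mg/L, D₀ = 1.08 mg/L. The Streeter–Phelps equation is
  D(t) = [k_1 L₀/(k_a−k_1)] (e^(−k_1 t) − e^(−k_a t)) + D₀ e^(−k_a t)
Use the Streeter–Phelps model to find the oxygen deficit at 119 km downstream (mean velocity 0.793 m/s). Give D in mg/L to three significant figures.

D ≈ 1.60 mg/L

Travel time t = x/v = 119 km / (0.793 m/s) = 119000 m / 0.793 m/s = 150100 s = 1.737 d.
k_1 L₀/(k_a−k_1) = 0.0880×27.6/(1.32−0.0880) = 2.429/1.232 = 1.971 mg/L.
e^(−k_1 t) = e^(−0.0880×1.737) = 0.8583; e^(−k_a t) = e^(−1.32×1.737) = 0.1010.
D = 1.971 × (0.8583 − 0.1010) + 1.08 × 0.1010 = 1.493 + 0.1091 = 1.602 mg/L.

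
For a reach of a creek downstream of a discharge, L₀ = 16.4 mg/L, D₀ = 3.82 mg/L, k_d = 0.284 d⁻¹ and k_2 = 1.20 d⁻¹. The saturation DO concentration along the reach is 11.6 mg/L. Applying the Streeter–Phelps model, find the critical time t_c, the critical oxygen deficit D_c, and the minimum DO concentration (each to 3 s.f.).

With k_2/k_d = 4.225 and 1 − D₀(k_2−k_d)/(k_d L₀) = 0.2487,
t_c = ln(4.225 × 0.2487) / (1.20 − 0.284) = ln(1.051) / 0.9160 = 0.04971/0.9160 = 0.05427 d.
L(t_c) = L₀ e^(−k_d t_c) = 16.4 × 0.9847 = 16.15 mg/L, and at the critical point k_2 D_c = k_d L, so D_c = (0.284/1.20) × 16.15 = 3.822 mg/L.
Minimum DO = C_s − D_c = 11.6 − 3.822 = 7.778 mg/L.

t_c ≈ 0.0543 d; D_c ≈ 3.82 mg/L; min DO ≈ 7.78 mg/L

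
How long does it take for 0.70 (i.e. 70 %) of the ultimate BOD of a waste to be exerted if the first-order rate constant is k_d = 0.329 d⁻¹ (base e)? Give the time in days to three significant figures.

t ≈ 3.66 d

y/L₀ = 1 − e^(−k_d t) = 0.70 ⇒ e^(−k_d t) = 0.300
t = −ln(0.300) / 0.329 = 1.204 / 0.329 = 3.659 d.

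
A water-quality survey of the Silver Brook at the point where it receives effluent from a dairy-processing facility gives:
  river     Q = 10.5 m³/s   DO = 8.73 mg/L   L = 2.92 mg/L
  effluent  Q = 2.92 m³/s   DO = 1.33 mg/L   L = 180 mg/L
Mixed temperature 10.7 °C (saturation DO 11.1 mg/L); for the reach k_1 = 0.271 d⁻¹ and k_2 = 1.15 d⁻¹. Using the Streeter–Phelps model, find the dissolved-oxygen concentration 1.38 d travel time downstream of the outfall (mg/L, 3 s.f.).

DO ≈ 4.11 mg/L

Mixed DO = (10.5×8.73 + 2.92×1.33)/(10.5+2.92) = 95.55/13.42 = 7.120 mg/L.
Mixed L₀ = (10.5×2.92 + 2.92×180)/(13.42) = 556.3/13.42 = 41.45 mg/L.
Initial deficit D₀ = C_s − DO₀ = 11.1 − 7.120 = 3.980 mg/L.
D(1.38) = [0.271×41.45/(1.15−0.271)](e^(−0.271×1.38) − e^(−1.15×1.38)) + 3.980 e^(−1.15×1.38)
= 12.78 × (0.6880 − 0.2045) + 3.980 × 0.2045 = 6.992 mg/L.
DO = 11.1 − 6.992 = 4.108 mg/L.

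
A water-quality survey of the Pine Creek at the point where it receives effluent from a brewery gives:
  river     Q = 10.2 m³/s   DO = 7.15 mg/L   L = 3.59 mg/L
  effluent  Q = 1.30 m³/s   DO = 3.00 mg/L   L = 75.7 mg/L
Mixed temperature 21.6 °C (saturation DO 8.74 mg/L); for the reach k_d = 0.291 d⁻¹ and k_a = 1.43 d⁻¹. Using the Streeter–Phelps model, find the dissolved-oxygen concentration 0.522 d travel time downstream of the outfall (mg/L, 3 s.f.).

Mixed DO = (10.2×7.15 + 1.30×3.00)/(10.2+1.30) = 76.83/11.50 = 6.681 mg/L.
Mixed L₀ = (10.2×3.59 + 1.30×75.7)/(11.50) = 135.0/11.50 = 11.74 mg/L.
Initial deficit D₀ = C_s − DO₀ = 8.74 − 6.681 = 2.059 mg/L.
D(0.522) = [0.291×11.74/(1.43−0.291)](e^(−0.291×0.522) − e^(−1.43×0.522)) + 2.059 e^(−1.43×0.522)
= 3.000 × (0.8591 − 0.4740) + 2.059 × 0.4740 = 2.131 mg/L.
DO = 8.74 − 2.131 = 6.609 mg/L.

DO ≈ 6.61 mg/L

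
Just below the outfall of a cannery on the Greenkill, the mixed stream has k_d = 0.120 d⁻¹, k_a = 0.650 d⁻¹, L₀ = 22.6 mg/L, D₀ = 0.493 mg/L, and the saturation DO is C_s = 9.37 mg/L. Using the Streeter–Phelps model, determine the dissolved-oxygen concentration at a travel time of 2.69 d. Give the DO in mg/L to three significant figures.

k_d L₀/(k_a−k_d) = 0.120×22.6/(0.650−0.120) = 2.712/0.5300 = 5.117 mg/L.
e^(−k_d t) = e^(−0.120×2.690) = 0.7241; e^(−k_a t) = e^(−0.650×2.690) = 0.1740.
D = 5.117 × (0.7241 − 0.1740) + 0.493 × 0.1740 = 2.815 + 0.08580 = 2.901 mg/L.
DO = C_s − D = 9.37 − 2.901 = 6.469 mg/L.

DO ≈ 6.47 mg/L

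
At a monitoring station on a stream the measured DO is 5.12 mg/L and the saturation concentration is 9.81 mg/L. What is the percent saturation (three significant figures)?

% saturation = C/C_s × 100 = 5.12/9.81 × 100 = 52.2 %.

52.2 % saturation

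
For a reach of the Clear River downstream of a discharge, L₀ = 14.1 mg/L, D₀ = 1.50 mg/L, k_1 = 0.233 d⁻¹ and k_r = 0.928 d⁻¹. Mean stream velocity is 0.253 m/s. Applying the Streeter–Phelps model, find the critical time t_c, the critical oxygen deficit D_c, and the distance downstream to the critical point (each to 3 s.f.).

With k_r/k_1 = 3.983 and 1 − D₀(k_r−k_1)/(k_1 L₀) = 0.6827,
t_c = ln(3.983 × 0.6827) / (0.928 − 0.233) = ln(2.719) / 0.6950 = 1.000/0.6950 = 1.439 d.
D_c = (k_1/k_r) L₀ e^(−k_1 t_c) = (0.233/0.928) × 14.1 × e^(−0.233×1.439) = 0.2511 × 14.1 × 0.7151 = 2.532 mg/L.
x_c = v t_c = 0.253 m/s × 1.439 d × 86400 s/d = 31460 m ≈ 31.5 km.

t_c ≈ 1.44 d; D_c ≈ 2.53 mg/L; x_c ≈ 31.5 km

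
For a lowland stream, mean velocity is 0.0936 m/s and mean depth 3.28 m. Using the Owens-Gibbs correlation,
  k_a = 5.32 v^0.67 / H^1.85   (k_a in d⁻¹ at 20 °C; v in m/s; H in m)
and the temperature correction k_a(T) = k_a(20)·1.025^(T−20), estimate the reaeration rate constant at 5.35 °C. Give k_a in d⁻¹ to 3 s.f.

k_a(20) = 5.32 × 0.0936^0.67 / 3.28^1.85 = 5.32 × 0.2045 / 9.003 = 0.1209 d⁻¹.
k_a(5.35) = 0.1209 × 1.025^(5.35−20) = 0.1209 × 0.6965 = 0.08418 d⁻¹.

k_a ≈ 0.0842 d⁻¹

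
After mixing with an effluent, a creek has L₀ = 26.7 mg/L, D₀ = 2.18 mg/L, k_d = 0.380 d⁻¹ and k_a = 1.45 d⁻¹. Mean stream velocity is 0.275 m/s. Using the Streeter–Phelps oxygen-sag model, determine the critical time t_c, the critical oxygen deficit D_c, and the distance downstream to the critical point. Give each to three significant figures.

At the critical point dD/dt = 0, so k_d L₀ e^(−k_d t) = k_a D. Substituting D(t) from the Streeter–Phelps equation and solving for t gives
t_c = ln[(k_a/k_d)(1 − D₀(k_a−k_d)/(k_d L₀))] / (k_a−k_d).
Here k_a−k_d = 1.070 d⁻¹ and 1 − D₀(k_a−k_d)/(k_d L₀) = 1 − 2.18×1.070/(0.380×26.7) = 0.7701, so
t_c = ln(3.816 × 0.7701) / 1.070 = 1.078 / 1.070 = 1.007 d.
D_c = (k_d/k_a) L₀ e^(−k_d t_c) = (0.380/1.45) × 26.7 × e^(−0.380×1.007) = 0.2621 × 26.7 × 0.6819 = 4.772 mg/L.
x_c = v t_c = 0.275 m/s × 1.007 d × 86400 s/d = 23940 m ≈ 23.9 km.

t_c ≈ 1.01 d; D_c ≈ 4.77 mg/L; x_c ≈ 23.9 km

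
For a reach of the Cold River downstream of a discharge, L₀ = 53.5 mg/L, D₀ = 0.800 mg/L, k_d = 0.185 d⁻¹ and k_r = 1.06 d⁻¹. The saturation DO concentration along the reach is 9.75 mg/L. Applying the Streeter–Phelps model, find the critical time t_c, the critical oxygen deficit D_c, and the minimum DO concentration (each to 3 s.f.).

t_c ≈ 1.91 d; D_c ≈ 6.56 mg/L; min DO ≈ 3.19 mg/L

With k_r/k_d = 5.730 and 1 − D₀(k_r−k_d)/(k_d L₀) = 0.9293,
t_c = ln(5.730 × 0.9293) / (1.06 − 0.185) = ln(5.324) / 0.8750 = 1.672/0.8750 = 1.911 d.
D_c = (k_d/k_r) L₀ e^(−k_d t_c) = (0.185/1.06) × 53.5 × e^(−0.185×1.911) = 0.1745 × 53.5 × 0.7022 = 6.556 mg/L.
Minimum DO = C_s − D_c = 9.75 − 6.556 = 3.194 mg/L.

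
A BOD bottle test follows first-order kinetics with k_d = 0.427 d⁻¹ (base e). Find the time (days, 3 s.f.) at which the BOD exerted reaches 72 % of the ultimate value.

y/L₀ = 1 − e^(−k_d t) = 0.72 ⇒ e^(−k_d t) = 0.280
t = −ln(0.280) / 0.427 = 1.273 / 0.427 = 2.981 d.

t ≈ 2.98 d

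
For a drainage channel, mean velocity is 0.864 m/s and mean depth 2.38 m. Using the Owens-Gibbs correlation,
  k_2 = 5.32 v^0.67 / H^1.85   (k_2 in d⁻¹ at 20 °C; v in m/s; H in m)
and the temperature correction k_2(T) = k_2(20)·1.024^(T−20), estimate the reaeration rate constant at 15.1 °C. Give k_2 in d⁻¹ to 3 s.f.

k_2 ≈ 0.863 d⁻¹

k_2(20) = 5.32 × 0.864^0.67 / 2.38^1.85 = 5.32 × 0.9067 / 4.974 = 0.9699 d⁻¹.
k_2(15.1) = 0.9699 × 1.024^(15.1−20) = 0.9699 × 0.8903 = 0.8635 d⁻¹.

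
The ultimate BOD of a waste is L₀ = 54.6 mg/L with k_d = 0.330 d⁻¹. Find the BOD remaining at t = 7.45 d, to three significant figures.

L_t = L₀ e^(−k_d t) = 54.6 × e^(−0.330×7.45) = 54.6 × 0.08556 = 4.672 mg/L.

L ≈ 4.67 mg/L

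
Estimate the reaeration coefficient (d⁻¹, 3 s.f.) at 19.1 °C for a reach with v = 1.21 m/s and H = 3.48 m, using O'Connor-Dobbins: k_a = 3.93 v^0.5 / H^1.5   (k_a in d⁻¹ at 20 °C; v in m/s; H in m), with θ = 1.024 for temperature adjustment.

k_a ≈ 0.652 d⁻¹

k_a(20) = 3.93 × 1.21^0.5 / 3.48^1.5 = 3.93 × 1.100 / 6.492 = 0.6659 d⁻¹.
k_a(19.1) = 0.6659 × 1.024^(19.1−20) = 0.6659 × 0.9789 = 0.6518 d⁻¹.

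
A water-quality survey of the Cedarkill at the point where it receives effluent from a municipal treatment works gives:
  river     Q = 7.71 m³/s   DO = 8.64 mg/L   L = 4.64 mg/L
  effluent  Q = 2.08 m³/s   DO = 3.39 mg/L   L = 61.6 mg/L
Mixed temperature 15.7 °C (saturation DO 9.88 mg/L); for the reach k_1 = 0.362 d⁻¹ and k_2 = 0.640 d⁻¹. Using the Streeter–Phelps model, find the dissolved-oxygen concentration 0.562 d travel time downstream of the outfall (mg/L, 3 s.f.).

Mixed DO = (7.71×8.64 + 2.08×3.39)/(7.71+2.08) = 73.67/9.790 = 7.525 mg/L.
Mixed L₀ = (7.71×4.64 + 2.08×61.6)/(9.790) = 163.9/9.790 = 16.74 mg/L.
Initial deficit D₀ = C_s − DO₀ = 9.88 − 7.525 = 2.355 mg/L.
D(0.562) = [0.362×16.74/(0.640−0.362)](e^(−0.362×0.562) − e^(−0.640×0.562)) + 2.355 e^(−0.640×0.562)
= 21.80 × (0.8159 − 0.6979) + 2.355 × 0.6979 = 4.217 mg/L.
DO = 9.88 − 4.217 = 5.663 mg/L.

DO ≈ 5.66 mg/L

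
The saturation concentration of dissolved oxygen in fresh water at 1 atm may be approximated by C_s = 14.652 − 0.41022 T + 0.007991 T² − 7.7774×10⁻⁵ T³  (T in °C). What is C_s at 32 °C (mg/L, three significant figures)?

C_s = 14.652 − 0.41022×32 + 0.007991×32² − 7.7774×10⁻⁵×32³ = 7.159 mg/L.

C_s ≈ 7.16 mg/L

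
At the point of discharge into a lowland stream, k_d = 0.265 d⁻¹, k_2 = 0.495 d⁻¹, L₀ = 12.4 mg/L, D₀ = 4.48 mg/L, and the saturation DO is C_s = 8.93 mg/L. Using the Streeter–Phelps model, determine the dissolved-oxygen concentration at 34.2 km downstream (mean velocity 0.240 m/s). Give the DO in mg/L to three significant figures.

DO ≈ 4.04 mg/L

Travel time t = x/v = 34.2 km / (0.240 m/s) = 34200 m / 0.240 m/s = 142500 s = 1.649 d.
k_d L₀/(k_2−k_d) = 0.265×12.4/(0.495−0.265) = 3.286/0.2300 = 14.29 mg/L.
e^(−k_d t) = e^(−0.265×1.649) = 0.6459; e^(−k_2 t) = e^(−0.495×1.649) = 0.4420.
D = 14.29 × (0.6459 − 0.4420) + 4.48 × 0.4420 = 2.913 + 1.980 = 4.894 mg/L.
DO = C_s − D = 8.93 − 4.894 = 4.036 mg/L.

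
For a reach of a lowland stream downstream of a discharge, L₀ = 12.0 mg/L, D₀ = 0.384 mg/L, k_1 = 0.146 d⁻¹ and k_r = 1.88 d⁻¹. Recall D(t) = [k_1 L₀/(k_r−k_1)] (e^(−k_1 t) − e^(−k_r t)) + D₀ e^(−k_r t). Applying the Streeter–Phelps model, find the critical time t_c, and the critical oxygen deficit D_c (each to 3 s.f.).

At the critical point dD/dt = 0, so k_1 L₀ e^(−k_1 t) = k_r D. Substituting D(t) from the Streeter–Phelps equation and solving for t gives
t_c = ln[(k_r/k_1)(1 − D₀(k_r−k_1)/(k_1 L₀))] / (k_r−k_1).
Here k_r−k_1 = 1.734 d⁻¹ and 1 − D₀(k_r−k_1)/(k_1 L₀) = 1 − 0.384×1.734/(0.146×12.0) = 0.6199, so
t_c = ln(12.88 × 0.6199) / 1.734 = 2.077 / 1.734 = 1.198 d.
D_c = (k_1/k_r) L₀ e^(−k_1 t_c) = (0.146/1.88) × 12.0 × e^(−0.146×1.198) = 0.07766 × 12.0 × 0.8395 = 0.7824 mg/L.

t_c ≈ 1.20 d; D_c ≈ 0.782 mg/L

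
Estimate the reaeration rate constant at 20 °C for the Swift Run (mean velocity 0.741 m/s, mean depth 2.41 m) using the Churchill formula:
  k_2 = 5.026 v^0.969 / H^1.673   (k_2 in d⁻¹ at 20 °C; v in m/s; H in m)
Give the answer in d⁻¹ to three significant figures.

k_2 ≈ 0.863 d⁻¹

k_2 = 5.026 × 0.741^0.969 / 2.41^1.673 = 5.026 × 0.7479 / 4.356 = 0.8629 d⁻¹.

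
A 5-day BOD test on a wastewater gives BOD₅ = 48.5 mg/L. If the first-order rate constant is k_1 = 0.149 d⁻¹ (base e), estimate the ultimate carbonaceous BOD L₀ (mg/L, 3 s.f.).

L₀ ≈ 92.3 mg/L

BOD₅ = L₀(1 − e^(−5k_1)) ⇒ L₀ = BOD₅ / (1 − e^(−5×0.149))
= 48.5 / (1 − 0.4747) = 48.5 / 0.5253 = 92.33 mg/L.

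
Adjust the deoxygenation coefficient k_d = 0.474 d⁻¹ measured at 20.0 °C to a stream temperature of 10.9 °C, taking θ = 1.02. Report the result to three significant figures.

k_d(T₂) = k_d(T₁) · θ^(T₂−T₁) = 0.474 × 1.02^(10.9−20.0)
= 0.474 × 1.02^-9.10 = 0.474 × 0.8351 = 0.3958 d⁻¹.

k_d ≈ 0.396 d⁻¹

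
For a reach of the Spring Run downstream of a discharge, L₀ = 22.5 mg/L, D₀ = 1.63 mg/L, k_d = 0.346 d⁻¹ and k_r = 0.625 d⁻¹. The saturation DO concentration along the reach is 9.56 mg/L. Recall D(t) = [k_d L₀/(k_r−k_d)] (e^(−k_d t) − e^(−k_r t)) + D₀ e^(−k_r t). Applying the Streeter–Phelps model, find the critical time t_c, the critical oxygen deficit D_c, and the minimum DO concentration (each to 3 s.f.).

t_c = [1/(k_r−k_d)] ln[(k_r/k_d)(1 − D₀(k_r−k_d)/(k_d L₀))]
= [1/(0.625−0.346)] ln[(0.625/0.346)(1 − 1.63×0.2790/(0.346×22.5))]
= (1/0.2790) ln[1.806 × 0.9416] = 3.584 × ln(1.701) = 3.584 × 0.5311 = 1.904 d.
L(t_c) = L₀ e^(−k_d t_c) = 22.5 × 0.5175 = 11.64 mg/L, and at the critical point k_r D_c = k_d L, so D_c = (0.346/0.625) × 11.64 = 6.446 mg/L.
Minimum DO = C_s − D_c = 9.56 − 6.446 = 3.114 mg/L.

t_c ≈ 1.90 d; D_c ≈ 6.45 mg/L; min DO ≈ 3.11 mg/L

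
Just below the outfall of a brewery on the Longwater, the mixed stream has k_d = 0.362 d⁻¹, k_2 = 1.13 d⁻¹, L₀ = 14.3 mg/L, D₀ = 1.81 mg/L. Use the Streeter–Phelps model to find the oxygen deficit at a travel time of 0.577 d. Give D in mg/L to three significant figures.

D ≈ 2.90 mg/L

k_d L₀/(k_2−k_d) = 0.362×14.3/(1.13−0.362) = 5.177/0.7680 = 6.740 mg/L.
e^(−k_d t) = e^(−0.362×0.5770) = 0.8115; e^(−k_2 t) = e^(−1.13×0.5770) = 0.5210.
D = 6.740 × (0.8115 − 0.5210) + 1.81 × 0.5210 = 1.958 + 0.9430 = 2.901 mg/L.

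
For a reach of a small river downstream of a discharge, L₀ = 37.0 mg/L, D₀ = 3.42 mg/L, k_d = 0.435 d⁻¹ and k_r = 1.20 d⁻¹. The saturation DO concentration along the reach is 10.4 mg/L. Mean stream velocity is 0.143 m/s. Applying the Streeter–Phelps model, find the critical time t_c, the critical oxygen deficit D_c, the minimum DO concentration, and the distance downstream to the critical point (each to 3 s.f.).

With k_r/k_d = 2.759 and 1 − D₀(k_r−k_d)/(k_d L₀) = 0.8374,
t_c = ln(2.759 × 0.8374) / (1.20 − 0.435) = ln(2.310) / 0.7650 = 0.8373/0.7650 = 1.095 d.
D_c = (k_d/k_r) L₀ e^(−k_d t_c) = (0.435/1.20) × 37.0 × e^(−0.435×1.095) = 0.3625 × 37.0 × 0.6212 = 8.332 mg/L.
Minimum DO = C_s − D_c = 10.4 − 8.332 = 2.068 mg/L.
x_c = v t_c = 0.143 m/s × 1.095 d × 86400 s/d = 13520 m ≈ 13.5 km.

t_c ≈ 1.09 d; D_c ≈ 8.33 mg/L; min DO ≈ 2.07 mg/L; x_c ≈ 13.5 km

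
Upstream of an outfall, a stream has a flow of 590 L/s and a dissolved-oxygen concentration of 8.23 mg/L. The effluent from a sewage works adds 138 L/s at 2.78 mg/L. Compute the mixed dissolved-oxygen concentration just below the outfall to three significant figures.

Flow-weighted mixing: C = (Q_r C_r + Q_w C_w)/(Q_r + Q_w)
= (590×8.23 + 138×2.78)/(590 + 138) = 5239/728.0 = 7.197 mg/L.

7.20 mg/L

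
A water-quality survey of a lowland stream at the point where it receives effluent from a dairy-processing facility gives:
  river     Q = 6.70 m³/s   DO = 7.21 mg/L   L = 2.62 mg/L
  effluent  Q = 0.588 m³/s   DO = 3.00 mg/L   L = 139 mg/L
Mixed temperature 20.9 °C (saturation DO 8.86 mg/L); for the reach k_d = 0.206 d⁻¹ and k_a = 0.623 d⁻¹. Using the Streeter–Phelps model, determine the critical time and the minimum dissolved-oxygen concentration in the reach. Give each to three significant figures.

Mixed DO = (6.70×7.21 + 0.588×3.00)/(6.70+0.588) = 50.07/7.288 = 6.870 mg/L.
Mixed L₀ = (6.70×2.62 + 0.588×139)/(7.288) = 99.29/7.288 = 13.62 mg/L.
Initial deficit D₀ = C_s − DO₀ = 8.86 − 6.870 = 1.990 mg/L.
t_c = (1/0.4170) ln[(0.623/0.206)(1 − 1.990×0.4170/(0.206×13.62))] = 2.398 × ln(2.130) = 1.813 d.
D_c = (0.206/0.623) × 13.62 × e^(−0.206×1.813) = 0.3307 × 13.62 × 0.6883 = 3.100 mg/L.
Minimum DO = 8.86 − 3.100 = 5.760 mg/L.

t_c ≈ 1.81 d; minimum DO ≈ 5.76 mg/L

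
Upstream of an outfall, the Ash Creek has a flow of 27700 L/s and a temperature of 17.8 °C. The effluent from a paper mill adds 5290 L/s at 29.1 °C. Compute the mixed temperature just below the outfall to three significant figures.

Flow-weighted mixing: C = (Q_r C_r + Q_w C_w)/(Q_r + Q_w)
= (27700×17.8 + 5290×29.1)/(27700 + 5290) = 647000/32990 = 19.61 °C.

19.6 °C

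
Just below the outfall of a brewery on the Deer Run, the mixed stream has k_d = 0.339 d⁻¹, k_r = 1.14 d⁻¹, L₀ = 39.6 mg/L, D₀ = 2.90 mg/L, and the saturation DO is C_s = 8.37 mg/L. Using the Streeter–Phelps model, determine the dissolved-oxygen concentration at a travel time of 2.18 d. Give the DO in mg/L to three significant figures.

DO ≈ 1.52 mg/L

k_d L₀/(k_r−k_d) = 0.339×39.6/(1.14−0.339) = 13.42/0.8010 = 16.76 mg/L.
e^(−k_d t) = e^(−0.339×2.180) = 0.4776; e^(−k_r t) = e^(−1.14×2.180) = 0.08331.
D = 16.76 × (0.4776 − 0.08331) + 2.90 × 0.08331 = 6.608 + 0.2416 = 6.849 mg/L.
DO = C_s − D = 8.37 − 6.849 = 1.521 mg/L.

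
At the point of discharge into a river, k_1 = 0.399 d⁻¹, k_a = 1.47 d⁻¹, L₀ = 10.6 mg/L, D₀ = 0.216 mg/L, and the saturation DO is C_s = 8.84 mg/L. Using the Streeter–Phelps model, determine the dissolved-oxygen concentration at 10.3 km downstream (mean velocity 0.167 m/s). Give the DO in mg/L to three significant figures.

Travel time t = x/v = 10.3 km / (0.167 m/s) = 10300 m / 0.167 m/s = 61680 s = 0.7139 d.
k_1 L₀/(k_a−k_1) = 0.399×10.6/(1.47−0.399) = 4.229/1.071 = 3.949 mg/L.
e^(−k_1 t) = e^(−0.399×0.7139) = 0.7521; e^(−k_a t) = e^(−1.47×0.7139) = 0.3502.
D = 3.949 × (0.7521 − 0.3502) + 0.216 × 0.3502 = 1.587 + 0.07563 = 1.663 mg/L.
DO = C_s − D = 8.84 − 1.663 = 7.177 mg/L.

DO ≈ 7.18 mg/L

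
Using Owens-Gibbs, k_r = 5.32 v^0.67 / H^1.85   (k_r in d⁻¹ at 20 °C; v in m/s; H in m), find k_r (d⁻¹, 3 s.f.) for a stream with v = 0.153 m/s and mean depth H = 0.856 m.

k_r = 5.32 × 0.153^0.67 / 0.856^1.85 = 5.32 × 0.2843 / 0.7500 = 2.016 d⁻¹.

k_r ≈ 2.02 d⁻¹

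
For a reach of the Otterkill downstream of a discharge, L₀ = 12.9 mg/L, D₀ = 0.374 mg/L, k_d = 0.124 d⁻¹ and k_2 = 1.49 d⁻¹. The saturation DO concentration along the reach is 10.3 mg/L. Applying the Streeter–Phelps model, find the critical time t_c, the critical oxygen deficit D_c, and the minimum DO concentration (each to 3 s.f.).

t_c ≈ 1.54 d; D_c ≈ 0.887 mg/L; min DO ≈ 9.41 mg/L

At the critical point dD/dt = 0, so k_d L₀ e^(−k_d t) = k_2 D. Substituting D(t) from the Streeter–Phelps equation and solving for t gives
t_c = ln[(k_2/k_d)(1 − D₀(k_2−k_d)/(k_d L₀))] / (k_2−k_d).
Here k_2−k_d = 1.366 d⁻¹ and 1 − D₀(k_2−k_d)/(k_d L₀) = 1 − 0.374×1.366/(0.124×12.9) = 0.6806, so
t_c = ln(12.02 × 0.6806) / 1.366 = 2.101 / 1.366 = 1.538 d.
D_c = (k_d/k_2) L₀ e^(−k_d t_c) = (0.124/1.49) × 12.9 × e^(−0.124×1.538) = 0.08322 × 12.9 × 0.8263 = 0.8871 mg/L.
Minimum DO = C_s − D_c = 10.3 − 0.8871 = 9.413 mg/L.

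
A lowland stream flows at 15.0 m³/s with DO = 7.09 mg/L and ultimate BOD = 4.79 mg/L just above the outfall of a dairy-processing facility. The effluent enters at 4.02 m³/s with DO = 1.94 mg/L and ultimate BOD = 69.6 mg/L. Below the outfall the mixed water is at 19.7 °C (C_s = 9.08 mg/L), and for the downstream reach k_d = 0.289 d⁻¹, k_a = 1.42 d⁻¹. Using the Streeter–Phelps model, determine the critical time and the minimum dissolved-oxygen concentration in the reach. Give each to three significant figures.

Mixed DO = (15.0×7.09 + 4.02×1.94)/(15.0+4.02) = 114.1/19.02 = 6.002 mg/L.
Mixed L₀ = (15.0×4.79 + 4.02×69.6)/(19.02) = 351.6/19.02 = 18.49 mg/L.
Initial deficit D₀ = C_s − DO₀ = 9.08 − 6.002 = 3.078 mg/L.
t_c = (1/1.131) ln[(1.42/0.289)(1 − 3.078×1.131/(0.289×18.49))] = 0.8842 × ln(1.712) = 0.4752 d.
D_c = (0.289/1.42) × 18.49 × e^(−0.289×0.4752) = 0.2035 × 18.49 × 0.8717 = 3.280 mg/L.
Minimum DO = 9.08 − 3.280 = 5.800 mg/L.

t_c ≈ 0.475 d; minimum DO ≈ 5.80 mg/L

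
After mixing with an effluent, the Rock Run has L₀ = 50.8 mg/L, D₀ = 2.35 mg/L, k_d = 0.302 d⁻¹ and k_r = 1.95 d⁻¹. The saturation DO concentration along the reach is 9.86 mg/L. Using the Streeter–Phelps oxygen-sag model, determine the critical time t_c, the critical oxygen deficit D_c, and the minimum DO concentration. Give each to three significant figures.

With k_r/k_d = 6.457 and 1 − D₀(k_r−k_d)/(k_d L₀) = 0.7476,
t_c = ln(6.457 × 0.7476) / (1.95 − 0.302) = ln(4.827) / 1.648 = 1.574/1.648 = 0.9552 d.
D_c = (k_d/k_r) L₀ e^(−k_d t_c) = (0.302/1.95) × 50.8 × e^(−0.302×0.9552) = 0.1549 × 50.8 × 0.7494 = 5.896 mg/L.
Minimum DO = C_s − D_c = 9.86 − 5.896 = 3.964 mg/L.

t_c ≈ 0.955 d; D_c ≈ 5.90 mg/L; min DO ≈ 3.96 mg/L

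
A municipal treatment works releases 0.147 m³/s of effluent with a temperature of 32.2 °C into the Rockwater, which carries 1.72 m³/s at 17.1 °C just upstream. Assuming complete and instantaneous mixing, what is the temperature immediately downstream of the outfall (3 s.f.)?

18.3 °C

Flow-weighted mixing: C = (Q_r C_r + Q_w C_w)/(Q_r + Q_w)
= (1.72×17.1 + 0.147×32.2)/(1.72 + 0.147) = 34.15/1.867 = 18.29 °C.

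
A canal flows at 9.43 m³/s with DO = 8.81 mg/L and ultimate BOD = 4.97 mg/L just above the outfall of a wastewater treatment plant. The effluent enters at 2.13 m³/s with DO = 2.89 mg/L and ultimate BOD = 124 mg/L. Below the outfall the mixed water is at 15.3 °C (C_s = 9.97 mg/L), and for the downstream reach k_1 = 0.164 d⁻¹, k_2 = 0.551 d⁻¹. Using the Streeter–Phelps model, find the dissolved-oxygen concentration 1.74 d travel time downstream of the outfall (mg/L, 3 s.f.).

Mixed DO = (9.43×8.81 + 2.13×2.89)/(9.43+2.13) = 89.23/11.56 = 7.719 mg/L.
Mixed L₀ = (9.43×4.97 + 2.13×124)/(11.56) = 311.0/11.56 = 26.90 mg/L.
Initial deficit D₀ = C_s − DO₀ = 9.97 − 7.719 = 2.251 mg/L.
D(1.74) = [0.164×26.90/(0.551−0.164)](e^(−0.164×1.74) − e^(−0.551×1.74)) + 2.251 e^(−0.551×1.74)
= 11.40 × (0.7517 − 0.3834) + 2.251 × 0.3834 = 5.062 mg/L.
DO = 9.97 − 5.062 = 4.908 mg/L.

DO ≈ 4.91 mg/L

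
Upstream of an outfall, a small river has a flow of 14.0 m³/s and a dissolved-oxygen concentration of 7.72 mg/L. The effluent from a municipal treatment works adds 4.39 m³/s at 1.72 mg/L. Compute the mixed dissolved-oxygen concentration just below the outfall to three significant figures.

Flow-weighted mixing: C = (Q_r C_r + Q_w C_w)/(Q_r + Q_w)
= (14.0×7.72 + 4.39×1.72)/(14.0 + 4.39) = 115.6/18.39 = 6.288 mg/L.

6.29 mg/L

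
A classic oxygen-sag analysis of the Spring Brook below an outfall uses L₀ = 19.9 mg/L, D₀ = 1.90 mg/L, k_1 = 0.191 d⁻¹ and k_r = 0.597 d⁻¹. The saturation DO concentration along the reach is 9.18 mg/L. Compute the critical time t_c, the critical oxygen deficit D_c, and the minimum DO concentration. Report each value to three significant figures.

t_c ≈ 2.25 d; D_c ≈ 4.14 mg/L; min DO ≈ 5.04 mg/L

t_c = [1/(k_r−k_1)] ln[(k_r/k_1)(1 − D₀(k_r−k_1)/(k_1 L₀))]
= [1/(0.597−0.191)] ln[(0.597/0.191)(1 − 1.90×0.4060/(0.191×19.9))]
= (1/0.4060) ln[3.126 × 0.7970] = 2.463 × ln(2.491) = 2.463 × 0.9128 = 2.248 d.
D_c = (k_1/k_r) L₀ e^(−k_1 t_c) = (0.191/0.597) × 19.9 × e^(−0.191×2.248) = 0.3199 × 19.9 × 0.6509 = 4.144 mg/L.
Minimum DO = C_s − D_c = 9.18 − 4.144 = 5.036 mg/L.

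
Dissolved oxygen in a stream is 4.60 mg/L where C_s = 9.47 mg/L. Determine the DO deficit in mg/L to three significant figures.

D ≈ 4.87 mg/L

D = C_s − C = 9.47 − 4.60 = 4.87 mg/L.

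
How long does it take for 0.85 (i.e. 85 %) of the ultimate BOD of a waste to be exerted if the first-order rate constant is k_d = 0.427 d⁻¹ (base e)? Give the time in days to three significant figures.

y/L₀ = 1 − e^(−k_d t) = 0.85 ⇒ e^(−k_d t) = 0.150
t = −ln(0.150) / 0.427 = 1.897 / 0.427 = 4.443 d.

t ≈ 4.44 d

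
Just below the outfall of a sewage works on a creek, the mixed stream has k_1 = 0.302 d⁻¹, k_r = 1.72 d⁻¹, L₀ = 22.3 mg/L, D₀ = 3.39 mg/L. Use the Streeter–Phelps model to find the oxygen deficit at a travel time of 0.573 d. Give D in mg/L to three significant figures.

k_1 L₀/(k_r−k_1) = 0.302×22.3/(1.72−0.302) = 6.735/1.418 = 4.749 mg/L.
e^(−k_1 t) = e^(−0.302×0.5730) = 0.8411; e^(−k_r t) = e^(−1.72×0.5730) = 0.3732.
D = 4.749 × (0.8411 − 0.3732) + 3.39 × 0.3732 = 2.222 + 1.265 = 3.487 mg/L.

D ≈ 3.49 mg/L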